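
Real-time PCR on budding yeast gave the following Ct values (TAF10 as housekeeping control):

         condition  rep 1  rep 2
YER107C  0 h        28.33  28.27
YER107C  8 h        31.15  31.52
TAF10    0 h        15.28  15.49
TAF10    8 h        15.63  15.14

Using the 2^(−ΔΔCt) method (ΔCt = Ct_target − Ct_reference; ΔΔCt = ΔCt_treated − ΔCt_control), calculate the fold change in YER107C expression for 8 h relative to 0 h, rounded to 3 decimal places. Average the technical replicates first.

0.122

Mean Ct: YER107C 0 h 28.300; YER107C 8 h 31.335; TAF10 0 h 15.385; TAF10 8 h 15.385
ΔCt(0 h) = 28.300 − 15.385 = 12.915
ΔCt(8 h) = 31.335 − 15.385 = 15.950
ΔΔCt = 15.950 − 12.915 = 3.035
Fold change = 2^(−3.035) = 0.1220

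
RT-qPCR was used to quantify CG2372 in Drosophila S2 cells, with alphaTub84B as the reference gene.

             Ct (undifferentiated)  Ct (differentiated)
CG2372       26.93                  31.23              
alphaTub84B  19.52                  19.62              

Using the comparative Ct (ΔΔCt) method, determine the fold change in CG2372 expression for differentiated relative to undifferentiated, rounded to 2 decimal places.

0.05

ΔCt(undifferentiated) = 26.930 − 19.520 = 7.410
ΔCt(differentiated) = 31.230 − 19.620 = 11.610
ΔΔCt = 11.610 − 7.410 = 4.200
Fold change = 2^(−4.200) = 0.054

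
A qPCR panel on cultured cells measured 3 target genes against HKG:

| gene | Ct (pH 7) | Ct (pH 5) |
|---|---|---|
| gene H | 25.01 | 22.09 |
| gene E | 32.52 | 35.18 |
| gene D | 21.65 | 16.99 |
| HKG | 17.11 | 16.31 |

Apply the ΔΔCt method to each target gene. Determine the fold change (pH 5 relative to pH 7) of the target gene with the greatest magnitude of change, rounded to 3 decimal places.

gene H: ΔΔCt = (22.09−16.31) − (25.01−17.11) = 5.78 − 7.90 = -2.12; fold change = 2^2.12 = 4.347
gene E: ΔΔCt = (35.18−16.31) − (32.52−17.11) = 18.87 − 15.41 = 3.46; fold change = 2^-3.46 = 0.091
gene D: ΔΔCt = (16.99−16.31) − (21.65−17.11) = 0.68 − 4.54 = -3.86; fold change = 2^3.86 = 14.520
gene D has the largest |ΔΔCt| = 3.86.

14.520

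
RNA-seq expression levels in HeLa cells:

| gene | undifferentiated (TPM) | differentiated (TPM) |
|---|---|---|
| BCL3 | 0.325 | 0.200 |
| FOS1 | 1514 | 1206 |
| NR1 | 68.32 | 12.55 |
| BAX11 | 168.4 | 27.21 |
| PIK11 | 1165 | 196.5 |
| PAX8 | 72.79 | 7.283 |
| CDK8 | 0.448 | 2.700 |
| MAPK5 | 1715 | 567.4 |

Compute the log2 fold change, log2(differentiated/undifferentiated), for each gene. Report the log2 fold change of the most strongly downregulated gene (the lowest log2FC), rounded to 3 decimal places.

log2(0.200/0.325) = -0.700  (BCL3)
log2(1206/1514) = -0.328  (FOS1)
log2(12.55/68.32) = -2.445  (NR1)
log2(27.21/168.4) = -2.630  (BAX11)
log2(196.5/1165) = -2.568  (PIK11)
log2(7.283/72.79) = -3.321  (PAX8)
log2(2.700/0.448) = 2.591  (CDK8)
log2(567.4/1715) = -1.596  (MAPK5)
PAX8 is most strongly downregulated.

-3.321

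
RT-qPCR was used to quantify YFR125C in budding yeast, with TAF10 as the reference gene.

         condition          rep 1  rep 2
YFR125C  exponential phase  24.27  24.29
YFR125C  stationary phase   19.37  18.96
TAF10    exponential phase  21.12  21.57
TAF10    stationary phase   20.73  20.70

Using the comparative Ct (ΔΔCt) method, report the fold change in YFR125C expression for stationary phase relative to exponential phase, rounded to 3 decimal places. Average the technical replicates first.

22.393

Mean Ct: YFR125C exponential phase 24.280; YFR125C stationary phase 19.165; TAF10 exponential phase 21.345; TAF10 stationary phase 20.715
ΔCt(exponential phase) = 24.280 − 21.345 = 2.935
ΔCt(stationary phase) = 19.165 − 20.715 = -1.550
ΔΔCt = -1.550 − 2.935 = -4.485
Fold change = 2^(−(-4.485)) = 2^4.485 = 22.3934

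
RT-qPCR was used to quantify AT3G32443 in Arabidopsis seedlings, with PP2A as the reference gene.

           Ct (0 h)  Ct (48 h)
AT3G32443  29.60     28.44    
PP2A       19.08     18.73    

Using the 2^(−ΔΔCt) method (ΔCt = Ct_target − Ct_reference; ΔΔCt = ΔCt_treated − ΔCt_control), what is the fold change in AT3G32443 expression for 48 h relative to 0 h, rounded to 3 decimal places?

1.753

ΔCt(0 h) = 29.600 − 19.080 = 10.520
ΔCt(48 h) = 28.440 − 18.730 = 9.710
ΔΔCt = 9.710 − 10.520 = -0.810
Fold change = 2^(−(-0.810)) = 2^0.810 = 1.7532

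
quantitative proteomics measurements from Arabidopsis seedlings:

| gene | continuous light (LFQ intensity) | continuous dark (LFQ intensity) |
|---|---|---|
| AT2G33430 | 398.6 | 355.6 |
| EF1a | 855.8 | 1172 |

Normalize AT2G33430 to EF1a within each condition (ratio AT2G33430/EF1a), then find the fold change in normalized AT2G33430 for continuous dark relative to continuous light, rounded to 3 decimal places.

0.651

AT2G33430/EF1a (continuous light) = 398.6 / 855.8 = 0.46576
AT2G33430/EF1a (continuous dark) = 355.6 / 1172 = 0.30341
Fold change = 0.30341 / 0.46576 = 0.6514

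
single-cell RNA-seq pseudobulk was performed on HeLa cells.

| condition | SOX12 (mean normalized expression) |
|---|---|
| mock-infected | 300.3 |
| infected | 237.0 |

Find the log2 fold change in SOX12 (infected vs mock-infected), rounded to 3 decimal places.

-0.342

Fold change = 237.0 / 300.3 = 0.7892
log2(0.7892) = -0.3415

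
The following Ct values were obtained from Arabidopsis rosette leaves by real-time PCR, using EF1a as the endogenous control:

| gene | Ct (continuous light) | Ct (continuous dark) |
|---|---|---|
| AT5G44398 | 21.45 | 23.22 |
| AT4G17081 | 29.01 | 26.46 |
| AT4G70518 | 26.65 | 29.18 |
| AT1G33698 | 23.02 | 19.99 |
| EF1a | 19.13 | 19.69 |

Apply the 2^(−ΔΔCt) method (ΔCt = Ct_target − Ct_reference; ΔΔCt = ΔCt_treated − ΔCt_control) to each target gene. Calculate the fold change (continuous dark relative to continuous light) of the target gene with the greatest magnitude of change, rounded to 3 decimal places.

12.042

AT5G44398: ΔΔCt = (23.22−19.69) − (21.45−19.13) = 3.53 − 2.32 = 1.21; fold change = 2^-1.21 = 0.432
AT4G17081: ΔΔCt = (26.46−19.69) − (29.01−19.13) = 6.77 − 9.88 = -3.11; fold change = 2^3.11 = 8.634
AT4G70518: ΔΔCt = (29.18−19.69) − (26.65−19.13) = 9.49 − 7.52 = 1.97; fold change = 2^-1.97 = 0.255
AT1G33698: ΔΔCt = (19.99−19.69) − (23.02−19.13) = 0.30 − 3.89 = -3.59; fold change = 2^3.59 = 12.042
AT1G33698 has the largest |ΔΔCt| = 3.59.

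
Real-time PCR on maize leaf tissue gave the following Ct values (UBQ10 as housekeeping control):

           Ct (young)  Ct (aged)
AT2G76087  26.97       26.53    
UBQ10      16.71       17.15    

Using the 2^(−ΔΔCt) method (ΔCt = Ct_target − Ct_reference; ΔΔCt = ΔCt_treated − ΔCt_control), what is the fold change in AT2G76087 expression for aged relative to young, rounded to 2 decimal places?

1.84

ΔCt(young) = 26.970 − 16.710 = 10.260
ΔCt(aged) = 26.530 − 17.150 = 9.380
ΔΔCt = 9.380 − 10.260 = -0.880
Fold change = 2^(−(-0.880)) = 2^0.880 = 1.840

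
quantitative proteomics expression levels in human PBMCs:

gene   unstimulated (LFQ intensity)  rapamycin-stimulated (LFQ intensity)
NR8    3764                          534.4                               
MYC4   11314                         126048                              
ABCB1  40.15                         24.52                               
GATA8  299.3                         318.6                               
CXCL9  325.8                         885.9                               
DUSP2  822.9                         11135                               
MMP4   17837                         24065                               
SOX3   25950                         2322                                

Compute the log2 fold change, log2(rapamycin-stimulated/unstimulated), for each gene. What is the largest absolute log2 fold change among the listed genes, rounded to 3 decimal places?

log2(534.4/3764) = -2.816  (NR8)
log2(126048/11314) = 3.478  (MYC4)
log2(24.52/40.15) = -0.711  (ABCB1)
log2(318.6/299.3) = 0.090  (GATA8)
log2(885.9/325.8) = 1.443  (CXCL9)
log2(11135/822.9) = 3.758  (DUSP2)
log2(24065/17837) = 0.432  (MMP4)
log2(2322/25950) = -3.482  (SOX3)
The largest magnitude belongs to DUSP2.

3.758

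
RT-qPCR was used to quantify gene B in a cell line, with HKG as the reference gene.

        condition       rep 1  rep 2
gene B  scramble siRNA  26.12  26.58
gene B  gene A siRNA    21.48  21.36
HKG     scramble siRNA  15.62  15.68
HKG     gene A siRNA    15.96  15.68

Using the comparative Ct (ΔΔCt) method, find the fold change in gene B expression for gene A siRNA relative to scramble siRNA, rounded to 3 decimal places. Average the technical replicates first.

34.297

Mean Ct: gene B scramble siRNA 26.350; gene B gene A siRNA 21.420; HKG scramble siRNA 15.650; HKG gene A siRNA 15.820
ΔCt(scramble siRNA) = 26.350 − 15.650 = 10.700
ΔCt(gene A siRNA) = 21.420 − 15.820 = 5.600
ΔΔCt = 5.600 − 10.700 = -5.100
Fold change = 2^(−(-5.100)) = 2^5.100 = 34.2968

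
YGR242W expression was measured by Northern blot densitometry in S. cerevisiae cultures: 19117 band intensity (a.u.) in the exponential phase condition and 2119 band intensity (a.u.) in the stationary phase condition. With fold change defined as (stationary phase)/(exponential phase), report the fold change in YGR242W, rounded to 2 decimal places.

Fold change = 2119 / 19117 = 0.111
YGR242W is downregulated.

0.11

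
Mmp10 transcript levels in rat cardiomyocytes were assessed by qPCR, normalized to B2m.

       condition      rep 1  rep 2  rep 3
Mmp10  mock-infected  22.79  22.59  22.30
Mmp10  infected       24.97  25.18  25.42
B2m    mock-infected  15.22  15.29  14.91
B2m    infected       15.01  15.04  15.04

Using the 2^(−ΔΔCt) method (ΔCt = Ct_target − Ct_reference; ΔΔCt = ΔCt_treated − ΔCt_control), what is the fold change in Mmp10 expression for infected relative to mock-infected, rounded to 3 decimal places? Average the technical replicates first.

Mean Ct: Mmp10 mock-infected 22.560; Mmp10 infected 25.190; B2m mock-infected 15.140; B2m infected 15.030
ΔCt(mock-infected) = 22.560 − 15.140 = 7.420
ΔCt(infected) = 25.190 − 15.030 = 10.160
ΔΔCt = 10.160 − 7.420 = 2.740
Fold change = 2^(−2.740) = 0.1497

0.150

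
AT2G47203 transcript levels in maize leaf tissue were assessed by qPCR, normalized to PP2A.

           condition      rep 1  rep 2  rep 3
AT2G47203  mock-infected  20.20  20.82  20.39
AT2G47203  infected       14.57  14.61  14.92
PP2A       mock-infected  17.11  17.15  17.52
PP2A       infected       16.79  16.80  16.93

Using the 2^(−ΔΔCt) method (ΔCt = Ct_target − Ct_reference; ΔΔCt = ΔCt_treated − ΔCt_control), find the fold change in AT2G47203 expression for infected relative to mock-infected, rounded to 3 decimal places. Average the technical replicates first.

40.786

Mean Ct: AT2G47203 mock-infected 20.470; AT2G47203 infected 14.700; PP2A mock-infected 17.260; PP2A infected 16.840
ΔCt(mock-infected) = 20.470 − 17.260 = 3.210
ΔCt(infected) = 14.700 − 16.840 = -2.140
ΔΔCt = -2.140 − 3.210 = -5.350
Fold change = 2^(−(-5.350)) = 2^5.350 = 40.7859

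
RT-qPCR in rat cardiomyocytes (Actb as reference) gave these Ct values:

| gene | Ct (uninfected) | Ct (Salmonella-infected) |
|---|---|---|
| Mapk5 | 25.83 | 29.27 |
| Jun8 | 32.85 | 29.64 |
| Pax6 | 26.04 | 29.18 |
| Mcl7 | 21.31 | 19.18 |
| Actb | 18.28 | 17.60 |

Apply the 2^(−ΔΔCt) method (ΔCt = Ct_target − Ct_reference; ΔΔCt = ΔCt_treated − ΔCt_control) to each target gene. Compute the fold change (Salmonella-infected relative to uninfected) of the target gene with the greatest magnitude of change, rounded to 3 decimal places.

0.058

Mapk5: ΔΔCt = (29.27−17.60) − (25.83−18.28) = 11.67 − 7.55 = 4.12; fold change = 2^-4.12 = 0.058
Jun8: ΔΔCt = (29.64−17.60) − (32.85−18.28) = 12.04 − 14.57 = -2.53; fold change = 2^2.53 = 5.776
Pax6: ΔΔCt = (29.18−17.60) − (26.04−18.28) = 11.58 − 7.76 = 3.82; fold change = 2^-3.82 = 0.071
Mcl7: ΔΔCt = (19.18−17.60) − (21.31−18.28) = 1.58 − 3.03 = -1.45; fold change = 2^1.45 = 2.732
Mapk5 has the largest |ΔΔCt| = 4.12.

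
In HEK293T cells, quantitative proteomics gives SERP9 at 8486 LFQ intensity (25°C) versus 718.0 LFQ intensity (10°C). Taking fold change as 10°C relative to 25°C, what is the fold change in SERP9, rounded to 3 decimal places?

Fold change = 718.0 / 8486 = 0.0846
SERP9 is downregulated.

0.085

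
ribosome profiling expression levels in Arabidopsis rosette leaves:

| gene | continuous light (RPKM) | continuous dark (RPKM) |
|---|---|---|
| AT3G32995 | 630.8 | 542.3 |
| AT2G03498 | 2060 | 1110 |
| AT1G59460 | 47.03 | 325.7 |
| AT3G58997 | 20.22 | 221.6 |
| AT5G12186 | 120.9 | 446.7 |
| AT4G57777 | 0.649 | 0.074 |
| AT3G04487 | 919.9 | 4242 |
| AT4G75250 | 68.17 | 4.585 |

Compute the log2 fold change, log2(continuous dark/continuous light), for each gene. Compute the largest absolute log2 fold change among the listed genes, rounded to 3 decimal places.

log2(542.3/630.8) = -0.218  (AT3G32995)
log2(1110/2060) = -0.892  (AT2G03498)
log2(325.7/47.03) = 2.792  (AT1G59460)
log2(221.6/20.22) = 3.454  (AT3G58997)
log2(446.7/120.9) = 1.885  (AT5G12186)
log2(0.074/0.649) = -3.133  (AT4G57777)
log2(4242/919.9) = 2.205  (AT3G04487)
log2(4.585/68.17) = -3.894  (AT4G75250)
The largest magnitude belongs to AT4G75250.

3.894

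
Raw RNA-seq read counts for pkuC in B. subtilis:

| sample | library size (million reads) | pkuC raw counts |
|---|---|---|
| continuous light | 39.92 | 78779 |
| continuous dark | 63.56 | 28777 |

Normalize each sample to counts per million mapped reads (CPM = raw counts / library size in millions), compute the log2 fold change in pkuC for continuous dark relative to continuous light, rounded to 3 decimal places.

-2.124

CPM(continuous light) = 78779 / 39.92 = 1973.4218
CPM(continuous dark) = 28777 / 63.56 = 452.7533
Fold change = 452.7533 / 1973.4218 = 0.22943
log2(0.22943) = -2.1239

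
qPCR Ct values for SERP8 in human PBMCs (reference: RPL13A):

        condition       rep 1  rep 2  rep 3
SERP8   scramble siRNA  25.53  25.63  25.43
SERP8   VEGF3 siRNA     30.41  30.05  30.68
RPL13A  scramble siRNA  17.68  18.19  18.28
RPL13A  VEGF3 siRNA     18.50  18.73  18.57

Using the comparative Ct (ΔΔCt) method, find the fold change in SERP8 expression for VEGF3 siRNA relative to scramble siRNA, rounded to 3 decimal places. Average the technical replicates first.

Mean Ct: SERP8 scramble siRNA 25.530; SERP8 VEGF3 siRNA 30.380; RPL13A scramble siRNA 18.050; RPL13A VEGF3 siRNA 18.600
ΔCt(scramble siRNA) = 25.530 − 18.050 = 7.480
ΔCt(VEGF3 siRNA) = 30.380 − 18.600 = 11.780
ΔΔCt = 11.780 − 7.480 = 4.300
Fold change = 2^(−4.300) = 0.0508

0.051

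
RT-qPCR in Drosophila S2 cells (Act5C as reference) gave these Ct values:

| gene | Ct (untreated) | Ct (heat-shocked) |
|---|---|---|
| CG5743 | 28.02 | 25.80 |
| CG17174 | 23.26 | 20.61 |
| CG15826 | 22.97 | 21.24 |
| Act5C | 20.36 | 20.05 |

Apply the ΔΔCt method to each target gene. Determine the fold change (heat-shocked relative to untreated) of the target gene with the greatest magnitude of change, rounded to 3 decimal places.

CG5743: ΔΔCt = (25.80−20.05) − (28.02−20.36) = 5.75 − 7.66 = -1.91; fold change = 2^1.91 = 3.758
CG17174: ΔΔCt = (20.61−20.05) − (23.26−20.36) = 0.56 − 2.90 = -2.34; fold change = 2^2.34 = 5.063
CG15826: ΔΔCt = (21.24−20.05) − (22.97−20.36) = 1.19 − 2.61 = -1.42; fold change = 2^1.42 = 2.676
CG17174 has the largest |ΔΔCt| = 2.34.

5.063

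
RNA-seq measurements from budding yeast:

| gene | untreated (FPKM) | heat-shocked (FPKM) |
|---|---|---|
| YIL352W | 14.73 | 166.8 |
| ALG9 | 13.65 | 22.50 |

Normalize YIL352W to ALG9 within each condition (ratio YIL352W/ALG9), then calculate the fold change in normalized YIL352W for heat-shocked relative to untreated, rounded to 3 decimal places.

YIL352W/ALG9 (untreated) = 14.73 / 13.65 = 1.0791
YIL352W/ALG9 (heat-shocked) = 166.8 / 22.50 = 7.4133
Fold change = 7.4133 / 1.0791 = 6.8698

6.870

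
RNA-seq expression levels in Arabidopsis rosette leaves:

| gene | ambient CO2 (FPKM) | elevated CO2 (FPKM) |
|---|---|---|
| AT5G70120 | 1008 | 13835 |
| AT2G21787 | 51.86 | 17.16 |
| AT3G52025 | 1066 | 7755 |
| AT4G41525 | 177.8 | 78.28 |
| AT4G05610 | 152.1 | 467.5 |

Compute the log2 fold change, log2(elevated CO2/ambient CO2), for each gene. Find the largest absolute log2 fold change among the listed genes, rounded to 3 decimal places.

3.779

log2(13835/1008) = 3.779  (AT5G70120)
log2(17.16/51.86) = -1.596  (AT2G21787)
log2(7755/1066) = 2.863  (AT3G52025)
log2(78.28/177.8) = -1.184  (AT4G41525)
log2(467.5/152.1) = 1.620  (AT4G05610)
The largest magnitude belongs to AT5G70120.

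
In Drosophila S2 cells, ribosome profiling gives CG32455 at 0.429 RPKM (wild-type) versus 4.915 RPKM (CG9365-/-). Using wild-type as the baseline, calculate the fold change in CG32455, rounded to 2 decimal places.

Fold change = 4.915 / 0.429 = 11.457
CG32455 is upregulated.

11.46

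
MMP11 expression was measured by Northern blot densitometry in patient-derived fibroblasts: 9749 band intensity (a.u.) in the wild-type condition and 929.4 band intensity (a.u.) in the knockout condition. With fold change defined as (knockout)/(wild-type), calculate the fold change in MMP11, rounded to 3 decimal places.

Fold change = 929.4 / 9749 = 0.0953
MMP11 is downregulated.

0.095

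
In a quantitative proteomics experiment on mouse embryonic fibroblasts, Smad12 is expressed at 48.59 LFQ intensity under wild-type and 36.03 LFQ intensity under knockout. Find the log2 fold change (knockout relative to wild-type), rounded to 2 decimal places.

Fold change = 36.03 / 48.59 = 0.7415
log2(0.7415) = -0.431

-0.43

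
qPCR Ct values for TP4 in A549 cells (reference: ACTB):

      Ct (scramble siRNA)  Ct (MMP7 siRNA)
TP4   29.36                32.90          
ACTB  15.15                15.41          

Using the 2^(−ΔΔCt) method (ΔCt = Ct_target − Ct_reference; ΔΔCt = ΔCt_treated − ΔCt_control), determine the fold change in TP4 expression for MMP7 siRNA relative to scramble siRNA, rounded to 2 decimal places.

0.10

ΔCt(scramble siRNA) = 29.360 − 15.150 = 14.210
ΔCt(MMP7 siRNA) = 32.900 − 15.410 = 17.490
ΔΔCt = 17.490 − 14.210 = 3.280
Fold change = 2^(−3.280) = 0.103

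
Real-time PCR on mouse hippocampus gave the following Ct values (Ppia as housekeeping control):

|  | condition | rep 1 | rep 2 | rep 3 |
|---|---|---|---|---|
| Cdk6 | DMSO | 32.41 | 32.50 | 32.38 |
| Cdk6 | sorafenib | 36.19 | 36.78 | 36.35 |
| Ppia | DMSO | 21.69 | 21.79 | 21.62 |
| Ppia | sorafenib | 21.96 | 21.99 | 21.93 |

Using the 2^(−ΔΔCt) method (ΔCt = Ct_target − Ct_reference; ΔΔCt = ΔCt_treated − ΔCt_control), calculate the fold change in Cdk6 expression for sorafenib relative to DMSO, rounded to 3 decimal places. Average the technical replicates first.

Mean Ct: Cdk6 DMSO 32.430; Cdk6 sorafenib 36.440; Ppia DMSO 21.700; Ppia sorafenib 21.960
ΔCt(DMSO) = 32.430 − 21.700 = 10.730
ΔCt(sorafenib) = 36.440 − 21.960 = 14.480
ΔΔCt = 14.480 − 10.730 = 3.750
Fold change = 2^(−3.750) = 0.0743

0.074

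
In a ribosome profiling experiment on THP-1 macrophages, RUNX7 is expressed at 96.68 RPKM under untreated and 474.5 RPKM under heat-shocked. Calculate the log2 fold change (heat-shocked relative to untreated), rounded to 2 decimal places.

Fold change = 474.5 / 96.68 = 4.9079
log2(4.9079) = 2.295

2.30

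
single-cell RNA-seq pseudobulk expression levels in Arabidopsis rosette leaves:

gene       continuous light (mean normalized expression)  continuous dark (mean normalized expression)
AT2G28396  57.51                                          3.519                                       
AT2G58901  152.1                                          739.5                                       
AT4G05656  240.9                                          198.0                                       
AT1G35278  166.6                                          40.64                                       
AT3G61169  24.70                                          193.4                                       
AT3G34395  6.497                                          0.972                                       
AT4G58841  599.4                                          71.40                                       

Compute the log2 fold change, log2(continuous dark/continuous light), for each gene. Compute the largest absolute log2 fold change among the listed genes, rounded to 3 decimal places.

4.031

log2(3.519/57.51) = -4.031  (AT2G28396)
log2(739.5/152.1) = 2.282  (AT2G58901)
log2(198.0/240.9) = -0.283  (AT4G05656)
log2(40.64/166.6) = -2.035  (AT1G35278)
log2(193.4/24.70) = 2.969  (AT3G61169)
log2(0.972/6.497) = -2.741  (AT3G34395)
log2(71.40/599.4) = -3.070  (AT4G58841)
The largest magnitude belongs to AT2G28396.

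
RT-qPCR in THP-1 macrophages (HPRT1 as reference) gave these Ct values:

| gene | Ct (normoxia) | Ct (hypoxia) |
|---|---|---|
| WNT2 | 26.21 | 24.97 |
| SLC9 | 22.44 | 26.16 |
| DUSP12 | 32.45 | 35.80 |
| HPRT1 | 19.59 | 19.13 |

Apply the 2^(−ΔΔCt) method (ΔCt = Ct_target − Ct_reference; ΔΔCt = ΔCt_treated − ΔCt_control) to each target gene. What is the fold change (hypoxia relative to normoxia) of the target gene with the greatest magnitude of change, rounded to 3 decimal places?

0.055

WNT2: ΔΔCt = (24.97−19.13) − (26.21−19.59) = 5.84 − 6.62 = -0.78; fold change = 2^0.78 = 1.717
SLC9: ΔΔCt = (26.16−19.13) − (22.44−19.59) = 7.03 − 2.85 = 4.18; fold change = 2^-4.18 = 0.055
DUSP12: ΔΔCt = (35.80−19.13) − (32.45−19.59) = 16.67 − 12.86 = 3.81; fold change = 2^-3.81 = 0.071
SLC9 has the largest |ΔΔCt| = 4.18.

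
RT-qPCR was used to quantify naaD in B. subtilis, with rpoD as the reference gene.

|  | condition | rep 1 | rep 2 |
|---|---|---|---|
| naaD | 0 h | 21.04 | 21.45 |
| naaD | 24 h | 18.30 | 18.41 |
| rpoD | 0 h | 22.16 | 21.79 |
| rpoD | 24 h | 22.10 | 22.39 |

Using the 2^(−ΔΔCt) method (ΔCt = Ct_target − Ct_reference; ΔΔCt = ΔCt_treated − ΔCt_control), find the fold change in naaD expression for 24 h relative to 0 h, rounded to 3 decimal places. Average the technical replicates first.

Mean Ct: naaD 0 h 21.245; naaD 24 h 18.355; rpoD 0 h 21.975; rpoD 24 h 22.245
ΔCt(0 h) = 21.245 − 21.975 = -0.730
ΔCt(24 h) = 18.355 − 22.245 = -3.890
ΔΔCt = -3.890 − (-0.730) = -3.160
Fold change = 2^(−(-3.160)) = 2^3.160 = 8.9383

8.938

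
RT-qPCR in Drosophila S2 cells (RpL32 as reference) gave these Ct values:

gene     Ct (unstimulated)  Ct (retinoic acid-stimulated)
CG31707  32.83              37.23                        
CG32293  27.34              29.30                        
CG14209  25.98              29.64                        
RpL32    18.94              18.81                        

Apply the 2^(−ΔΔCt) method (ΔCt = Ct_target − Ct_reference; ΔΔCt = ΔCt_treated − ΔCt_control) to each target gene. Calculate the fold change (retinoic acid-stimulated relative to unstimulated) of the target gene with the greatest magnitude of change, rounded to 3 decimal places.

0.043

CG31707: ΔΔCt = (37.23−18.81) − (32.83−18.94) = 18.42 − 13.89 = 4.53; fold change = 2^-4.53 = 0.043
CG32293: ΔΔCt = (29.30−18.81) − (27.34−18.94) = 10.49 − 8.40 = 2.09; fold change = 2^-2.09 = 0.235
CG14209: ΔΔCt = (29.64−18.81) − (25.98−18.94) = 10.83 − 7.04 = 3.79; fold change = 2^-3.79 = 0.072
CG31707 has the largest |ΔΔCt| = 4.53.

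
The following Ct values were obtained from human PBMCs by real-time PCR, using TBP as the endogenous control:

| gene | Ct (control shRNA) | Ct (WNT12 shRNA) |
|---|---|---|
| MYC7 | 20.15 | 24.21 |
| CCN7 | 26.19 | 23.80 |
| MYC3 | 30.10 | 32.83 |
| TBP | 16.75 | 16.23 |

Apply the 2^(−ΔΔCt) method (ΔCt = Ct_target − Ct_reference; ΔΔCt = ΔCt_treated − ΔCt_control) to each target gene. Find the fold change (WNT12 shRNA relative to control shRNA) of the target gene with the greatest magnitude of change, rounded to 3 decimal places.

MYC7: ΔΔCt = (24.21−16.23) − (20.15−16.75) = 7.98 − 3.40 = 4.58; fold change = 2^-4.58 = 0.042
CCN7: ΔΔCt = (23.80−16.23) − (26.19−16.75) = 7.57 − 9.44 = -1.87; fold change = 2^1.87 = 3.655
MYC3: ΔΔCt = (32.83−16.23) − (30.10−16.75) = 16.60 − 13.35 = 3.25; fold change = 2^-3.25 = 0.105
MYC7 has the largest |ΔΔCt| = 4.58.

0.042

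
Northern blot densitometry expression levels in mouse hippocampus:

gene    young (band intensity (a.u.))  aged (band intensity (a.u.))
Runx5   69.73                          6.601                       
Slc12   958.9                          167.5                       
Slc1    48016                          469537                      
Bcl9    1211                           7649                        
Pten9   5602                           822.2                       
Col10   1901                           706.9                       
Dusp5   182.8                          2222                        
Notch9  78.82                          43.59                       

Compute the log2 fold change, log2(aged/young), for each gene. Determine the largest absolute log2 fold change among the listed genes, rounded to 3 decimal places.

3.604

log2(6.601/69.73) = -3.401  (Runx5)
log2(167.5/958.9) = -2.517  (Slc12)
log2(469537/48016) = 3.290  (Slc1)
log2(7649/1211) = 2.659  (Bcl9)
log2(822.2/5602) = -2.768  (Pten9)
log2(706.9/1901) = -1.427  (Col10)
log2(2222/182.8) = 3.604  (Dusp5)
log2(43.59/78.82) = -0.855  (Notch9)
The largest magnitude belongs to Dusp5.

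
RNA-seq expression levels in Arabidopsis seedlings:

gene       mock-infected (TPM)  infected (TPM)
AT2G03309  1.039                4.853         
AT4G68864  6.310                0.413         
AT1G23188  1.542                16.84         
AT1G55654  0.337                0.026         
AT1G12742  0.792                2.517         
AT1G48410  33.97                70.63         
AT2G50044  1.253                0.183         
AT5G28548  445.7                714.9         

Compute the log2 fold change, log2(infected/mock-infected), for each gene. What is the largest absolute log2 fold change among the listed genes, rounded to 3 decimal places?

log2(4.853/1.039) = 2.224  (AT2G03309)
log2(0.413/6.310) = -3.933  (AT4G68864)
log2(16.84/1.542) = 3.449  (AT1G23188)
log2(0.026/0.337) = -3.696  (AT1G55654)
log2(2.517/0.792) = 1.668  (AT1G12742)
log2(70.63/33.97) = 1.056  (AT1G48410)
log2(0.183/1.253) = -2.775  (AT2G50044)
log2(714.9/445.7) = 0.682  (AT5G28548)
The largest magnitude belongs to AT4G68864.

3.933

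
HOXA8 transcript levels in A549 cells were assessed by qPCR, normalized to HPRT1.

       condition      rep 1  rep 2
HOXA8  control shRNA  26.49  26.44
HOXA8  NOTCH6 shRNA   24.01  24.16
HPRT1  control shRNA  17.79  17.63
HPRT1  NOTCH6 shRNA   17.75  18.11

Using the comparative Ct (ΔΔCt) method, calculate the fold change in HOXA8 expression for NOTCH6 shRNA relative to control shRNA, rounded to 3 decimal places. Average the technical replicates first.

6.063

Mean Ct: HOXA8 control shRNA 26.465; HOXA8 NOTCH6 shRNA 24.085; HPRT1 control shRNA 17.710; HPRT1 NOTCH6 shRNA 17.930
ΔCt(control shRNA) = 26.465 − 17.710 = 8.755
ΔCt(NOTCH6 shRNA) = 24.085 − 17.930 = 6.155
ΔΔCt = 6.155 − 8.755 = -2.600
Fold change = 2^(−(-2.600)) = 2^2.600 = 6.0629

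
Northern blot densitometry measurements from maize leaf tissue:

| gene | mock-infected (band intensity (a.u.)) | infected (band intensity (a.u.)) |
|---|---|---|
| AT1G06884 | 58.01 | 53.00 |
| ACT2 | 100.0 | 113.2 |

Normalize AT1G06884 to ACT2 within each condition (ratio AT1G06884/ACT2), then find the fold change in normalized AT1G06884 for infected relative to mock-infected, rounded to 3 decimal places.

AT1G06884/ACT2 (mock-infected) = 58.01 / 100.0 = 0.5801
AT1G06884/ACT2 (infected) = 53.00 / 113.2 = 0.4682
Fold change = 0.4682 / 0.5801 = 0.8071

0.807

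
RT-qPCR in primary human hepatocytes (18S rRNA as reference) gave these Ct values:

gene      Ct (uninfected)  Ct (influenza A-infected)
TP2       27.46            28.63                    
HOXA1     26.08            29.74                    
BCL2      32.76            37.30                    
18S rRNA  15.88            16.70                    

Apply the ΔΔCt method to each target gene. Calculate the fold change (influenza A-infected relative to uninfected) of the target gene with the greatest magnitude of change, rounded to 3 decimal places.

TP2: ΔΔCt = (28.63−16.70) − (27.46−15.88) = 11.93 − 11.58 = 0.35; fold change = 2^-0.35 = 0.785
HOXA1: ΔΔCt = (29.74−16.70) − (26.08−15.88) = 13.04 − 10.20 = 2.84; fold change = 2^-2.84 = 0.140
BCL2: ΔΔCt = (37.30−16.70) − (32.76−15.88) = 20.60 − 16.88 = 3.72; fold change = 2^-3.72 = 0.076
BCL2 has the largest |ΔΔCt| = 3.72.

0.076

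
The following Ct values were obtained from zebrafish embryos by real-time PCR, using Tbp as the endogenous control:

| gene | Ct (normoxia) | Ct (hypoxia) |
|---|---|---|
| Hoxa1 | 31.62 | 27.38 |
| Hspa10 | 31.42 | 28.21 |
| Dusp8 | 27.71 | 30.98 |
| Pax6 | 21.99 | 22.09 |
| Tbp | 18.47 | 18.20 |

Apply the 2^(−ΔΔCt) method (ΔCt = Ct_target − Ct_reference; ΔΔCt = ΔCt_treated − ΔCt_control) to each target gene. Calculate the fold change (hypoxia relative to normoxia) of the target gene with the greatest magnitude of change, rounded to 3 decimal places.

Hoxa1: ΔΔCt = (27.38−18.20) − (31.62−18.47) = 9.18 − 13.15 = -3.97; fold change = 2^3.97 = 15.671
Hspa10: ΔΔCt = (28.21−18.20) − (31.42−18.47) = 10.01 − 12.95 = -2.94; fold change = 2^2.94 = 7.674
Dusp8: ΔΔCt = (30.98−18.20) − (27.71−18.47) = 12.78 − 9.24 = 3.54; fold change = 2^-3.54 = 0.086
Pax6: ΔΔCt = (22.09−18.20) − (21.99−18.47) = 3.89 − 3.52 = 0.37; fold change = 2^-0.37 = 0.774
Hoxa1 has the largest |ΔΔCt| = 3.97.

15.671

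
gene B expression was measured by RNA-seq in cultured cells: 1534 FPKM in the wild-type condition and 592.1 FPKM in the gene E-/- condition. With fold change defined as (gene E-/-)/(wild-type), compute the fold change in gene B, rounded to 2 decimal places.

0.39

Fold change = 592.1 / 1534 = 0.386
gene B is downregulated.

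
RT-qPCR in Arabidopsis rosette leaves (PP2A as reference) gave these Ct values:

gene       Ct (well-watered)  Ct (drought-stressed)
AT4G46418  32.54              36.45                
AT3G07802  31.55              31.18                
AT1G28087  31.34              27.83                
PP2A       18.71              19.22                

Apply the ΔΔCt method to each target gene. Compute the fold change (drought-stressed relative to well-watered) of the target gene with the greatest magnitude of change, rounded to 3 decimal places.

16.223

AT4G46418: ΔΔCt = (36.45−19.22) − (32.54−18.71) = 17.23 − 13.83 = 3.40; fold change = 2^-3.40 = 0.095
AT3G07802: ΔΔCt = (31.18−19.22) − (31.55−18.71) = 11.96 − 12.84 = -0.88; fold change = 2^0.88 = 1.840
AT1G28087: ΔΔCt = (27.83−19.22) − (31.34−18.71) = 8.61 − 12.63 = -4.02; fold change = 2^4.02 = 16.223
AT1G28087 has the largest |ΔΔCt| = 4.02.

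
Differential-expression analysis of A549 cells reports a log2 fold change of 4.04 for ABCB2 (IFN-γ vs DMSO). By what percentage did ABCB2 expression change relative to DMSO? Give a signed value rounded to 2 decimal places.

Fold change = 2^(4.04) = 16.4498
Percent change = (FC − 1) × 100% = (16.4498 − 1) × 100 = 1544.98%

1544.98%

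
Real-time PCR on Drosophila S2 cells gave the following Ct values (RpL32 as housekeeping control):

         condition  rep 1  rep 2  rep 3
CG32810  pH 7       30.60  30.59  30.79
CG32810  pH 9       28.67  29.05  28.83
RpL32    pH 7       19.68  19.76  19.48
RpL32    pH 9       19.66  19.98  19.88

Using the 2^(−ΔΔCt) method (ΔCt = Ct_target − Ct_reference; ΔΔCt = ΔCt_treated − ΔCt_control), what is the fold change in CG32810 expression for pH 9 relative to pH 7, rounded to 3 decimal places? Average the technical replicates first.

4.028

Mean Ct: CG32810 pH 7 30.660; CG32810 pH 9 28.850; RpL32 pH 7 19.640; RpL32 pH 9 19.840
ΔCt(pH 7) = 30.660 − 19.640 = 11.020
ΔCt(pH 9) = 28.850 − 19.840 = 9.010
ΔΔCt = 9.010 − 11.020 = -2.010
Fold change = 2^(−(-2.010)) = 2^2.010 = 4.0278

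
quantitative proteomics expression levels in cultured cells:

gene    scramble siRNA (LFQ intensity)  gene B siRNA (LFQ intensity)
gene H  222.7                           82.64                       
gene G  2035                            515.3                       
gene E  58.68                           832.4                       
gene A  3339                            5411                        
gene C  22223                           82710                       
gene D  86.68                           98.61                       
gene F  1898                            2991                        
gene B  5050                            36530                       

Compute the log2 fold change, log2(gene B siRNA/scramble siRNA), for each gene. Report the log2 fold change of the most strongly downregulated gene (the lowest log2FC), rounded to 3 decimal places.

-1.982

log2(82.64/222.7) = -1.430  (gene H)
log2(515.3/2035) = -1.982  (gene G)
log2(832.4/58.68) = 3.826  (gene E)
log2(5411/3339) = 0.696  (gene A)
log2(82710/22223) = 1.896  (gene C)
log2(98.61/86.68) = 0.186  (gene D)
log2(2991/1898) = 0.656  (gene F)
log2(36530/5050) = 2.855  (gene B)
gene G is most strongly downregulated.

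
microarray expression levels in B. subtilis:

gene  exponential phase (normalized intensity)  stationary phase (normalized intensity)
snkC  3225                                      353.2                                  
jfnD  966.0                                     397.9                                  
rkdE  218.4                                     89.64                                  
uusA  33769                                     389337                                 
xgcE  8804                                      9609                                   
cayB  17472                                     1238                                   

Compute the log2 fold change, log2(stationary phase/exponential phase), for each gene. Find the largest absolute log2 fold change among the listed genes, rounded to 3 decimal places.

3.819

log2(353.2/3225) = -3.191  (snkC)
log2(397.9/966.0) = -1.280  (jfnD)
log2(89.64/218.4) = -1.285  (rkdE)
log2(389337/33769) = 3.527  (uusA)
log2(9609/8804) = 0.126  (xgcE)
log2(1238/17472) = -3.819  (cayB)
The largest magnitude belongs to cayB.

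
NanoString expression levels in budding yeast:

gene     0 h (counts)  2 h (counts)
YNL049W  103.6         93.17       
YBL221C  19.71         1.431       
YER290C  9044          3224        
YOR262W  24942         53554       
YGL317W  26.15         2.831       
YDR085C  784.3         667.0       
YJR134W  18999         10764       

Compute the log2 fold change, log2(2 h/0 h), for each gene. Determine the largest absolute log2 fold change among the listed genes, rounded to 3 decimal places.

log2(93.17/103.6) = -0.153  (YNL049W)
log2(1.431/19.71) = -3.784  (YBL221C)
log2(3224/9044) = -1.488  (YER290C)
log2(53554/24942) = 1.102  (YOR262W)
log2(2.831/26.15) = -3.207  (YGL317W)
log2(667.0/784.3) = -0.234  (YDR085C)
log2(10764/18999) = -0.820  (YJR134W)
The largest magnitude belongs to YBL221C.

3.784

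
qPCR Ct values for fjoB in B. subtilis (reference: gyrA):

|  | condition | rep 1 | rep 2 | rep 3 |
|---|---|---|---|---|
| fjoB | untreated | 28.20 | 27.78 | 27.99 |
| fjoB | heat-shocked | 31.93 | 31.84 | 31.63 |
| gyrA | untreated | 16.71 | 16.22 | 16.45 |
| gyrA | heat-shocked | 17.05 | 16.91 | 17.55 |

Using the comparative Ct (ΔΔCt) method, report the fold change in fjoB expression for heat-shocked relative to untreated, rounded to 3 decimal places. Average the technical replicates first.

Mean Ct: fjoB untreated 27.990; fjoB heat-shocked 31.800; gyrA untreated 16.460; gyrA heat-shocked 17.170
ΔCt(untreated) = 27.990 − 16.460 = 11.530
ΔCt(heat-shocked) = 31.800 − 17.170 = 14.630
ΔΔCt = 14.630 − 11.530 = 3.100
Fold change = 2^(−3.100) = 0.1166

0.117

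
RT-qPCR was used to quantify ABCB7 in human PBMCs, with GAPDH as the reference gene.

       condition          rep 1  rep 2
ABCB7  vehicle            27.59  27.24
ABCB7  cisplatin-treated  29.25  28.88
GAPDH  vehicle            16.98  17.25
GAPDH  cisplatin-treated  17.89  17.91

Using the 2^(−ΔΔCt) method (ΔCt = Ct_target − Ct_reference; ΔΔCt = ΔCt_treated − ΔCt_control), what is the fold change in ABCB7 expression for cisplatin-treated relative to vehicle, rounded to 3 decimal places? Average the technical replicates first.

0.549

Mean Ct: ABCB7 vehicle 27.415; ABCB7 cisplatin-treated 29.065; GAPDH vehicle 17.115; GAPDH cisplatin-treated 17.900
ΔCt(vehicle) = 27.415 − 17.115 = 10.300
ΔCt(cisplatin-treated) = 29.065 − 17.900 = 11.165
ΔΔCt = 11.165 − 10.300 = 0.865
Fold change = 2^(−0.865) = 0.5490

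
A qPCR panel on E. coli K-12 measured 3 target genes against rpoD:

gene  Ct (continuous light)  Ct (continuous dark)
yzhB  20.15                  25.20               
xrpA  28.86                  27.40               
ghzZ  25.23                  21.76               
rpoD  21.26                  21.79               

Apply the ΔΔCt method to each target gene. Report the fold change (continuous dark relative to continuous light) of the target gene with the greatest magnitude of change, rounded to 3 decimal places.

0.044

yzhB: ΔΔCt = (25.20−21.79) − (20.15−21.26) = 3.41 − (-1.11) = 4.52; fold change = 2^-4.52 = 0.044
xrpA: ΔΔCt = (27.40−21.79) − (28.86−21.26) = 5.61 − 7.60 = -1.99; fold change = 2^1.99 = 3.972
ghzZ: ΔΔCt = (21.76−21.79) − (25.23−21.26) = -0.03 − 3.97 = -4.00; fold change = 2^4.00 = 16.000
yzhB has the largest |ΔΔCt| = 4.52.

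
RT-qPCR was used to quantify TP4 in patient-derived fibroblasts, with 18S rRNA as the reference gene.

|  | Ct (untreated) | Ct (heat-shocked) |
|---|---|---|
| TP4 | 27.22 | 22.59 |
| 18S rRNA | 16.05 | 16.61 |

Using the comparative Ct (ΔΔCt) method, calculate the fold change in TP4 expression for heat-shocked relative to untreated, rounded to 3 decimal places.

ΔCt(untreated) = 27.220 − 16.050 = 11.170
ΔCt(heat-shocked) = 22.590 − 16.610 = 5.980
ΔΔCt = 5.980 − 11.170 = -5.190
Fold change = 2^(−(-5.190)) = 2^5.190 = 36.5044

36.504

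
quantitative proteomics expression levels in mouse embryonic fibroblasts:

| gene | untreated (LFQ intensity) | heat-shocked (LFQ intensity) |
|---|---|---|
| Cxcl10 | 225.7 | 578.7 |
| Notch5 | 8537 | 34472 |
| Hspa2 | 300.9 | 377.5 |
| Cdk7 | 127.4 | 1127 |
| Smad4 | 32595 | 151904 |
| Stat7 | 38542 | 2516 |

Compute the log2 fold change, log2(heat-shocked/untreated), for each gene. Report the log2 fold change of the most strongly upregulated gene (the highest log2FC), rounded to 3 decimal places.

log2(578.7/225.7) = 1.358  (Cxcl10)
log2(34472/8537) = 2.014  (Notch5)
log2(377.5/300.9) = 0.327  (Hspa2)
log2(1127/127.4) = 3.145  (Cdk7)
log2(151904/32595) = 2.220  (Smad4)
log2(2516/38542) = -3.937  (Stat7)
Cdk7 is most strongly upregulated.

3.145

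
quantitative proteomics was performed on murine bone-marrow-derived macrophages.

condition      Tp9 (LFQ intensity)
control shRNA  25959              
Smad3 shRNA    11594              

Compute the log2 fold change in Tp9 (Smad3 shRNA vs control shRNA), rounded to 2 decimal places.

-1.16

Fold change = 11594 / 25959 = 0.4466
log2(0.4466) = -1.163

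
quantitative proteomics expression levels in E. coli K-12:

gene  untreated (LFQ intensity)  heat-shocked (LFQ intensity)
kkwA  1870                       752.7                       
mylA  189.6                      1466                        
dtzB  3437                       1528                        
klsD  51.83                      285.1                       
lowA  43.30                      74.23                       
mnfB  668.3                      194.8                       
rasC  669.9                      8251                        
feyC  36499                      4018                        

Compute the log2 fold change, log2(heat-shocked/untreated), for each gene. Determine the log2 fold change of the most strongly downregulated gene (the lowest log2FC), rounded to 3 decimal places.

log2(752.7/1870) = -1.313  (kkwA)
log2(1466/189.6) = 2.951  (mylA)
log2(1528/3437) = -1.170  (dtzB)
log2(285.1/51.83) = 2.460  (klsD)
log2(74.23/43.30) = 0.778  (lowA)
log2(194.8/668.3) = -1.779  (mnfB)
log2(8251/669.9) = 3.623  (rasC)
log2(4018/36499) = -3.183  (feyC)
feyC is most strongly downregulated.

-3.183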